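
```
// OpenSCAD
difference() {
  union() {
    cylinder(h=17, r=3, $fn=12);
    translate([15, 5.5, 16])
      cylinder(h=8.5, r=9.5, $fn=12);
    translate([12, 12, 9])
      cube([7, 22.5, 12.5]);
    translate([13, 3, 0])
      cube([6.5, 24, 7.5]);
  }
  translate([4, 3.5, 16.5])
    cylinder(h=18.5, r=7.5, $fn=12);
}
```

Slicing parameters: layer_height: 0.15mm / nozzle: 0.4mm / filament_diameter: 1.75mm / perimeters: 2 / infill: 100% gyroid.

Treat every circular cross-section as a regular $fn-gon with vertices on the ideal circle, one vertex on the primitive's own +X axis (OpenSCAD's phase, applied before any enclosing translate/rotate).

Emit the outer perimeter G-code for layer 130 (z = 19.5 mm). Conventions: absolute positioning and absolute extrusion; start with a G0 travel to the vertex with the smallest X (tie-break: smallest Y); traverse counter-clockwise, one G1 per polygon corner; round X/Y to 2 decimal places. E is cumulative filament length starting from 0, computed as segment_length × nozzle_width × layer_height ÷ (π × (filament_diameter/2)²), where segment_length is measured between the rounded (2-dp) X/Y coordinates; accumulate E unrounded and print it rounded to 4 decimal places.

At z = 19.5 mm: the cylinder is not intersected at this z (z outside [0, 17]); the r=9.5 cylinder at (15, 5.5) contributes a regular 12-gon of circumradius 9.5; the cube at (12, 12) is present — its section is the full 7×22.5 rectangle; the cube at (13, 3) is not intersected at this z (z outside [0, 7.5]); Merging all regions: the regions partially overlap (shared area 17.65 mm²), so overlapping operands fuse into one piece — 1 connected region; the r=7.5 cylinder at (4, 3.5) gives a regular 12-gon of circumradius 7.5 (constant along its height); Taking the first minus the rest: starting from the result so far, the r=7.5 cylinder at (4, 3.5) partially overlaps it — only the 45.66 mm² overlap (of its 168.75 mm²) is removed, clipping the outline — 1 connected region. The outline is a single polygon with 18 vertices. Extrusion per mm of travel: 0.4 × 0.15 / (π × 0.875²) = 0.024945. Accumulating E over each segment gives final E = 2.5206.

G0 X6.78 Y10.26 Z19.50
G1 X7.75 Y10.00 E0.0251
G1 X10.50 Y7.25 E0.1221
G1 X11.50 Y3.50 E0.2189
G1 X10.50 Y-0.25 E0.3157
G1 X9.13 Y-1.61 E0.3638
G1 X10.25 Y-2.73 E0.4034
G1 X15.00 Y-4.00 E0.5260
G1 X19.75 Y-2.73 E0.6487
G1 X23.23 Y0.75 E0.7714
G1 X24.50 Y5.50 E0.8941
G1 X23.23 Y10.25 E1.0167
G1 X19.75 Y13.73 E1.1395
G1 X19.00 Y13.93 E1.1589
G1 X19.00 Y34.50 E1.6720
G1 X12.00 Y34.50 E1.8466
G1 X12.00 Y14.20 E2.3530
G1 X10.25 Y13.73 E2.3982
G1 X6.78 Y10.26 E2.5206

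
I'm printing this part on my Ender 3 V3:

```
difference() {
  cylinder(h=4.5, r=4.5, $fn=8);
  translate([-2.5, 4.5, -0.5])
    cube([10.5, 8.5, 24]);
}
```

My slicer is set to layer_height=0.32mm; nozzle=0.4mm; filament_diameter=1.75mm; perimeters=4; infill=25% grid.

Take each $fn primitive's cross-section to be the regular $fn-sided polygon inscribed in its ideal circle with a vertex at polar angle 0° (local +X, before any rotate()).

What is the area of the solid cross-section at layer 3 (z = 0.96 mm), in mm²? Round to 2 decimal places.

57.28 mm²

At z = 0.96 mm: the r=4.5 cylinder contributes a regular 8-gon of circumradius 4.5 (area = (8/2)·4.500²·sin(360°/8) = 57.28 mm²); the 10.5×8.5 cube at (-2.5, 4.5) contributes its full rectangle (area 89.25 mm²); Taking the first minus the rest: starting from the r=4.5 cylinder (57.28 mm²), the 10.5×8.5 cube at (-2.5, 4.5) misses the remaining region (no effect) — area = 57.28 mm². Overall, the cross-section is a single solid region. Net area = 57.28 mm².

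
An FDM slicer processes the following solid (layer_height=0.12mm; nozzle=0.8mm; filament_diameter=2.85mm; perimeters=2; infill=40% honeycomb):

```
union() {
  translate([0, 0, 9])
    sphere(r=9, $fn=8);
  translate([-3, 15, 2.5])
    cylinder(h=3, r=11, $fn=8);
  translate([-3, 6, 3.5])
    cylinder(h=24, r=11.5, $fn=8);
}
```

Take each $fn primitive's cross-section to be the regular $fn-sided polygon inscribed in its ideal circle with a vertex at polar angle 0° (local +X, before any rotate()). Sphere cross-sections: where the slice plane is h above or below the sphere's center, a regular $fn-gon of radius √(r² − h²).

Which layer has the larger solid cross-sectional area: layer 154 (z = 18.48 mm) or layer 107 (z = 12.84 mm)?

layer 107 (z = 12.84 mm)

Layer 154 (z = 18.48): the sphere is not intersected at this z (|z−center|=9.480 > r=9); the cylinder at (-3, 15) does not reach this height (z outside [2.5, 5.5]); the cylinder at (-3, 6): section is a regular 8-gon, circumradius r=11.5 (area = (8/2)·11.500²·sin(360°/8) = 374.06 mm²); Combining (union): only the r=11.5 cylinder at (-3, 6) is present, so the union is just that shape — area = 374.06 mm². So its area = 374.06 mm². Layer 107 (z = 12.84): the sphere: section is a regular 8-gon, circumradius = √(r²−h²) = √(9²−3.84²) = 8.140 (area = (8/2)·8.140²·sin(360°/8) = 187.40 mm²); the cylinder at (-3, 15) does not reach this height (z outside [2.5, 5.5]); the r=11.5 cylinder at (-3, 6) contributes a regular 8-gon of circumradius 11.5 (area = (8/2)·11.500²·sin(360°/8) = 374.06 mm²); Merging all regions: the regions partially overlap — summed areas 561.46 mm² minus the doubly-counted overlap 142.90 mm² gives 418.56 mm² — area = 418.56 mm². So its area = 418.56 mm². Layer 107 is larger (418.56 vs 374.06 mm²).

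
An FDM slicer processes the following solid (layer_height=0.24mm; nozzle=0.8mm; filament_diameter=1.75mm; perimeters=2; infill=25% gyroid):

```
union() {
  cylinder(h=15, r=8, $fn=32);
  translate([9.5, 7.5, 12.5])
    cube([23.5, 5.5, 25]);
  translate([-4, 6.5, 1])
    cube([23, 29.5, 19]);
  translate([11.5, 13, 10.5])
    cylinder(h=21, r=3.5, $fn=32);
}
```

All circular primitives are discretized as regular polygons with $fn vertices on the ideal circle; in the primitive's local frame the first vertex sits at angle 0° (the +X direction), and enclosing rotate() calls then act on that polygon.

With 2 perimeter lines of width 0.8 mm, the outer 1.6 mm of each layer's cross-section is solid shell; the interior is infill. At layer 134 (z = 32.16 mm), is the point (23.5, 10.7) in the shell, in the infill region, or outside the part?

At z = 32.16 mm: the cylinder does not reach this height (z outside [0, 15]); the 23.5×5.5 cube at (9.5, 7.5) contributes its full rectangle; the cube at (-4, 6.5) is not intersected at this z (z outside [1, 20]); the cylinder at (11.5, 13) does not reach this height (z outside [10.5, 31.5]); Merging all regions: only the 23.5×5.5 cube at (9.5, 7.5) is present, so the union is just that shape — 1 connected region. Overall, the cross-section is a single solid region. The nearest boundary edge runs (33.00, 13.00)→(9.50, 13.00); distance from the point to it = 2.30 mm. The point is inside the cross-section and 2.30 mm from the nearest boundary — more than the 1.6 mm shell width (2 × 0.8), so it's in the infill interior.

infill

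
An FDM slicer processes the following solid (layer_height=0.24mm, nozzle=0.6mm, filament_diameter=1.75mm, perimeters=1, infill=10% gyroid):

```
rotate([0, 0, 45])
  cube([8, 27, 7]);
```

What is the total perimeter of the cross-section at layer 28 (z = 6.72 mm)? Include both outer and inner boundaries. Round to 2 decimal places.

70.00 mm

At z = 6.72 mm: the cube (footprint 8×27) is included at this height (perimeter 70.00 mm); (whole slice rotated 45° about Z — lengths, areas and connectivity unchanged). Overall, the cross-section is a single solid region. Total boundary length (outer) = 70.00 mm.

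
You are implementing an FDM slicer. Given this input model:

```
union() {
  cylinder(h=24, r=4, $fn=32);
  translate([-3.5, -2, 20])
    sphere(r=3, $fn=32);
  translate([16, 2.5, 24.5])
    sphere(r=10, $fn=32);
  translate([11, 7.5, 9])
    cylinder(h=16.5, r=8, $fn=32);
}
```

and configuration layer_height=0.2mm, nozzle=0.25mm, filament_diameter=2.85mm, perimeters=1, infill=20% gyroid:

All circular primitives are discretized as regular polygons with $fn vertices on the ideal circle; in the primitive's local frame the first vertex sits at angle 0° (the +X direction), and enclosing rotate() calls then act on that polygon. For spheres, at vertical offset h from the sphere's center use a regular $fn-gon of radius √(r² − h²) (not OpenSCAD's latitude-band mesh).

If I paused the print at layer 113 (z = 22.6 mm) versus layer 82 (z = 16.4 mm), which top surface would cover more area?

layer 113 (z = 22.6 mm)

Layer 113 (z = 22.6): the cylinder: section is a regular 32-gon, circumradius r=4 (area = (32/2)·4.000²·sin(360°/32) = 49.94 mm²); the sphere at (-3.5, -2): section is a regular 32-gon, circumradius = √(r²−h²) = √(3²−2.6²) = 1.497 (area = (32/2)·1.497²·sin(360°/32) = 6.99 mm²); the r=10 sphere at (16, 2.5) contributes a regular 32-gon of circumradius √(10²−1.9²) = 9.818 (area = (32/2)·9.818²·sin(360°/32) = 300.88 mm²); the r=8 cylinder at (11, 7.5) gives a regular 32-gon of circumradius 8 (constant along its height) (area = (32/2)·8.000²·sin(360°/32) = 199.77 mm²); Combining (union): the regions partially overlap — summed areas 557.58 mm² minus the doubly-counted overlap 126.75 mm² gives 430.83 mm² — area = 430.83 mm². So its area = 430.83 mm². Layer 82 (z = 16.4): the cylinder: section is a regular 32-gon, circumradius r=4 (area = (32/2)·4.000²·sin(360°/32) = 49.94 mm²); the sphere at (-3.5, -2) is absent (|z−center|=3.600 > r=3); the r=10 sphere at (16, 2.5) contributes a regular 32-gon of circumradius √(10²−8.1²) = 5.864 (area = (32/2)·5.864²·sin(360°/32) = 107.35 mm²); the r=8 cylinder at (11, 7.5) contributes a regular 32-gon of circumradius 8 (area = (32/2)·8.000²·sin(360°/32) = 199.77 mm²); Combining (union): the regions partially overlap — summed areas 357.06 mm² minus the doubly-counted overlap 55.24 mm² gives 301.82 mm² — area = 301.82 mm². So its area = 301.82 mm². Layer 113 is larger (430.83 vs 301.82 mm²).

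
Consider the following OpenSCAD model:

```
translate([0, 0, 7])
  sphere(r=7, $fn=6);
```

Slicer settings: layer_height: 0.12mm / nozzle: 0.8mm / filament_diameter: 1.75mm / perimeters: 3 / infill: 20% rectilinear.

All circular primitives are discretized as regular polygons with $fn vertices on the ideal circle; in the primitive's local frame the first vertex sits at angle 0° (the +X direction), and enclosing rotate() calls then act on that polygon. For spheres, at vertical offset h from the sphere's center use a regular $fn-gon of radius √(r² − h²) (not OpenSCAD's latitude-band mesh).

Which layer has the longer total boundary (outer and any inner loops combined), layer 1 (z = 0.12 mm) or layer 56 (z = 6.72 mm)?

layer 56 (z = 6.72 mm)

Layer 1 (z = 0.12): the r=7 sphere slices to a regular 6-gon of circumradius 1.291 (√(r²−h²) with h=6.88 from center) (perimeter = 2·6·1.291·sin(180°/6) = 7.74 mm). So its perimeter = 7.74 mm. Layer 56 (z = 6.72): the r=7 sphere slices to a regular 6-gon of circumradius 6.994 (√(r²−h²) with h=0.28 from center) (perimeter = 2·6·6.994·sin(180°/6) = 41.97 mm). So its perimeter = 41.97 mm. Layer 56 is larger (41.97 vs 7.74 mm).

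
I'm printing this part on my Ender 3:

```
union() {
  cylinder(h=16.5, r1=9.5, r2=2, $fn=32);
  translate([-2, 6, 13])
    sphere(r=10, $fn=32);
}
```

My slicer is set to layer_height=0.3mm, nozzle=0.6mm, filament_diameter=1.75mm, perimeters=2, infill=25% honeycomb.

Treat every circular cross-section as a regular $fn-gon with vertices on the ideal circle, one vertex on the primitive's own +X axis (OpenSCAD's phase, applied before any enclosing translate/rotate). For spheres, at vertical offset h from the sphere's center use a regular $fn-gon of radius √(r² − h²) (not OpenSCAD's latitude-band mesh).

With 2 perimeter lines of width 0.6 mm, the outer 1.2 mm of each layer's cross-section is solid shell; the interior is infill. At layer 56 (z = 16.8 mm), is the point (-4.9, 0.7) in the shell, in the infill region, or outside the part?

At z = 16.8 mm: the cone is not intersected at this z (z outside [0, 16.5]); the r=10 sphere at (-2, 6) slices to a regular 32-gon of circumradius 9.250 (√(r²−h²) with h=3.8 from center); Merging all regions: only the r=10 sphere at (-2, 6) is present, so the union is just that shape — 1 connected region. Overall, the cross-section is a single solid region. The nearest boundary edge runs (-7.14, -1.69)→(-5.54, -2.55); distance from the point to it = 3.16 mm. The point is inside the cross-section and 3.16 mm from the nearest boundary — more than the 1.2 mm shell width (2 × 0.6), so it's in the infill interior.

infill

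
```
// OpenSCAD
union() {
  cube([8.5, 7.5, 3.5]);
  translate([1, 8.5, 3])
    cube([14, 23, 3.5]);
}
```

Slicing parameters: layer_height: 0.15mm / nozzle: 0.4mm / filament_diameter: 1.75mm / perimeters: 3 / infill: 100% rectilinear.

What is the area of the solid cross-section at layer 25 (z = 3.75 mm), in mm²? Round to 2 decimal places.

322.00 mm²

At z = 3.75 mm: the cube does not reach this height (z outside [0, 3.5]); the cube at (1, 8.5) (footprint 14×23) is included at this height (area 322.00 mm²); Combining (union): only the 14×23 cube at (1, 8.5) is present, so the union is just that shape — area = 322.00 mm². Overall, the cross-section is a single solid region. Net area = 322.00 mm².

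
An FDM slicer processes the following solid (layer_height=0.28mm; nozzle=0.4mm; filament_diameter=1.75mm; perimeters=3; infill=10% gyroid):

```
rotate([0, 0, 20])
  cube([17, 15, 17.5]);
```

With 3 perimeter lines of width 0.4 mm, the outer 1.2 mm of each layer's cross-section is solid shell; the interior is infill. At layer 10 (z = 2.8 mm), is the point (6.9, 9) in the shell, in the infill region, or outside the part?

infill

At z = 2.8 mm: the cube is present — its section is the full 17×15 rectangle; (whole slice rotated 20° about Z — lengths, areas and connectivity unchanged). Overall, the cross-section is a single solid region. Undo the 20° rotation: the query point maps to (9.562, 6.097) in the un-rotated model frame. The nearest boundary edge runs (0.00, 0.00)→(17.00, 0.00); distance from the point to it = 6.10 mm. The point is inside the cross-section and 6.10 mm from the nearest boundary — more than the 1.2 mm shell width (3 × 0.4), so it's in the infill interior.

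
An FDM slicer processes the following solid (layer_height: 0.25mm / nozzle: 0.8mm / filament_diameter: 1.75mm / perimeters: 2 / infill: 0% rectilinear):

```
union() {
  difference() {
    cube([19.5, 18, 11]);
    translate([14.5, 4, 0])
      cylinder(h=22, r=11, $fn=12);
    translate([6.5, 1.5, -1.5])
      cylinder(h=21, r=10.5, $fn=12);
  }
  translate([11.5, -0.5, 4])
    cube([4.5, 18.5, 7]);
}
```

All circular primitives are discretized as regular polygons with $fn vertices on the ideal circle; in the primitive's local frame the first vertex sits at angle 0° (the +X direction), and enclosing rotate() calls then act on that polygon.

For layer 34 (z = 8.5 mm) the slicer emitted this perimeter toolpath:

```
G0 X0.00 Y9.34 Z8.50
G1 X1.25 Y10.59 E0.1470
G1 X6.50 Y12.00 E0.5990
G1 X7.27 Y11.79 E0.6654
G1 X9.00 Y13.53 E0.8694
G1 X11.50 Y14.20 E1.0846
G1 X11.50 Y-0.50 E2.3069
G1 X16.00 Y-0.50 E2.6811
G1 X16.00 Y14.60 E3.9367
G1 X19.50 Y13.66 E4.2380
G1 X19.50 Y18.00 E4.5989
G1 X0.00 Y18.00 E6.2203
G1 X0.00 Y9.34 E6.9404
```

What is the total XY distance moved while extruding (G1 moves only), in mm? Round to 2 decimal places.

83.47 mm

Sum the Euclidean lengths of each G1 segment: total = 83.47 mm.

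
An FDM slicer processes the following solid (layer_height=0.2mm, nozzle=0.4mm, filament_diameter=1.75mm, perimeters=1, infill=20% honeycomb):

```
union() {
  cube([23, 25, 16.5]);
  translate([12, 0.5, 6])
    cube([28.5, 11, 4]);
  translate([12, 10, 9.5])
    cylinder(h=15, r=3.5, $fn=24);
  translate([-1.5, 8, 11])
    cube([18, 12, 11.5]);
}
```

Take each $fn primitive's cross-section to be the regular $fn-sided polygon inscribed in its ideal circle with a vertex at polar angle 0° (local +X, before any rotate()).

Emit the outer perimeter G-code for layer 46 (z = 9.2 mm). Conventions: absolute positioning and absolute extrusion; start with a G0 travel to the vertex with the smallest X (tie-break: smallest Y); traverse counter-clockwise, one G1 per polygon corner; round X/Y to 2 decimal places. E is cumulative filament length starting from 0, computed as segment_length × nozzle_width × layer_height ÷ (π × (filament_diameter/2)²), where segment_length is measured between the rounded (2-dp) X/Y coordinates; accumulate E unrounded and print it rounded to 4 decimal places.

At z = 9.2 mm: the 23×25 cube contributes its full rectangle; the cube at (12, 0.5) is present — its section is the full 28.5×11 rectangle; the cylinder at (12, 10) is absent (z outside [9.5, 24.5]); the cube at (-1.5, 8) does not reach this height (z outside [11, 22.5]); Combining (union): the regions partially overlap (shared area 121.00 mm²), so overlapping operands fuse into one piece — 1 connected region. The outline is a single polygon with 8 vertices. Extrusion per mm of travel: 0.4 × 0.2 / (π × 0.875²) = 0.033260. Accumulating E over each segment gives final E = 4.3571.

G0 X0.00 Y0.00 Z9.20
G1 X23.00 Y0.00 E0.7650
G1 X23.00 Y0.50 E0.7816
G1 X40.50 Y0.50 E1.3637
G1 X40.50 Y11.50 E1.7295
G1 X23.00 Y11.50 E2.3116
G1 X23.00 Y25.00 E2.7606
G1 X0.00 Y25.00 E3.5256
G1 X0.00 Y0.00 E4.3571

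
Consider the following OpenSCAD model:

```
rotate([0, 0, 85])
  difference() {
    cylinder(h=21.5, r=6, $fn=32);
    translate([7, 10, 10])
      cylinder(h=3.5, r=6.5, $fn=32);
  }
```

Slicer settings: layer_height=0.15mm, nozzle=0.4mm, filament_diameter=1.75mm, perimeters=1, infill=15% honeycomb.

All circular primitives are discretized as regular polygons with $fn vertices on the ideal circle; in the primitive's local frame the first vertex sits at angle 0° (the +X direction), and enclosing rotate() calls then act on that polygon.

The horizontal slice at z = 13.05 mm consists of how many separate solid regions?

At z = 13.05 mm: the cylinder: section is a regular 32-gon, circumradius r=6; the cylinder at (7, 10): section is a regular 32-gon, circumradius r=6.5; Taking the first minus the rest: starting from the r=6 cylinder, the r=6.5 cylinder at (7, 10) partially overlaps it — only the 0.42 mm² overlap (of its 131.88 mm²) is removed, clipping the outline — 1 connected region; (rotated 85° about Z; rotation is an isometry so areas/perimeters/island counts are preserved). The result has 1 disconnected region.

1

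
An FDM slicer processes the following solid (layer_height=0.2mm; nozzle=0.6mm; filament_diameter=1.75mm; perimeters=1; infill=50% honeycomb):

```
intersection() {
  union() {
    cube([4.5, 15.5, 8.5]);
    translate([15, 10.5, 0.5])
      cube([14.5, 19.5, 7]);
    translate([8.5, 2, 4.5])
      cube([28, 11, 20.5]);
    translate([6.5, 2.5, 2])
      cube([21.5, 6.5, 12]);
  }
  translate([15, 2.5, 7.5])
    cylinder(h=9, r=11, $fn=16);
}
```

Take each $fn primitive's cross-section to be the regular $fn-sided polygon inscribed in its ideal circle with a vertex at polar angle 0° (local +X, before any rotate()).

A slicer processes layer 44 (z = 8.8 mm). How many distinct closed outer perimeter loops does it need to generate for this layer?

1

At z = 8.8 mm: the cube is absent (z outside [0, 8.5]); the cube at (15, 10.5) does not reach this height (z outside [0.5, 7.5]); the 28×11 cube at (8.5, 2) contributes its full rectangle; the 21.5×6.5 cube at (6.5, 2.5) contributes its full rectangle; Combining (union): the regions partially overlap (shared area 126.75 mm²), so overlapping operands fuse into one piece — 1 connected region; the r=11 cylinder at (15, 2.5) contributes a regular 16-gon of circumradius 11; After intersecting: the r=11 cylinder at (15, 2.5) partially overlaps that combined region; clipping to the common part keeps 179.14 mm² — 1 connected region. The result has 1 disconnected region.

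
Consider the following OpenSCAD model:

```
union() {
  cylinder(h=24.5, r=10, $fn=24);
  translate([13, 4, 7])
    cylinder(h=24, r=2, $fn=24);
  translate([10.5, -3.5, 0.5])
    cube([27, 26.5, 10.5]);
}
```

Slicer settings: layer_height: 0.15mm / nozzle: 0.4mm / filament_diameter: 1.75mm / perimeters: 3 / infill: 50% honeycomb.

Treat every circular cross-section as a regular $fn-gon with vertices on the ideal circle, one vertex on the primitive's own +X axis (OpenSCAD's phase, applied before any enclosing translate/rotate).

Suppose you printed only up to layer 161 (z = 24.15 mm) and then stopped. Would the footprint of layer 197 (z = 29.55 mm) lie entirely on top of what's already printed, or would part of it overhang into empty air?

entirely on top

Compare the two slices. At z = 24.15: the r=10 cylinder contributes a regular 24-gon of circumradius 10 (area = (24/2)·10.000²·sin(360°/24) = 310.58 mm²); the r=2 cylinder at (13, 4) gives a regular 24-gon of circumradius 2 (constant along its height) (area = (24/2)·2.000²·sin(360°/24) = 12.42 mm²); the cube at (10.5, -3.5) is absent (z outside [0.5, 11]); Merging all regions: the 2 present regions are separate (no shared area or edge), so areas and boundary lengths simply add and each stays a separate island — area = 323.01 mm². At z = 29.55: the cylinder is absent (z outside [0, 24.5]); the r=2 cylinder at (13, 4) gives a regular 24-gon of circumradius 2 (constant along its height) (area = (24/2)·2.000²·sin(360°/24) = 12.42 mm²); the cube at (10.5, -3.5) is absent (z outside [0.5, 11]); Combining (union): only the r=2 cylinder at (13, 4) is present, so the union is just that shape — area = 12.42 mm². Checking containment: the cross-section at z = 29.55 is a subset of the cross-section at z = 24.15.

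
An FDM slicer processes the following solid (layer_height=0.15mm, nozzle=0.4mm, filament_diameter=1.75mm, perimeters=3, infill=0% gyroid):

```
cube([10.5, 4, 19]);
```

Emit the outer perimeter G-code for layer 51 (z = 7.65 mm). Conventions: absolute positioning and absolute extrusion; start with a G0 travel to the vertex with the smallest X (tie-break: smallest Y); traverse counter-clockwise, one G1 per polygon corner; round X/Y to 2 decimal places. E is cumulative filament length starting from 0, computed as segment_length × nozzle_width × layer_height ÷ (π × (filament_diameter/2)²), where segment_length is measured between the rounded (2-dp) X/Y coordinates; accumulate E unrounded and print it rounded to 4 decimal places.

G0 X0.00 Y0.00 Z7.65
G1 X10.50 Y0.00 E0.2619
G1 X10.50 Y4.00 E0.3617
G1 X0.00 Y4.00 E0.6236
G1 X0.00 Y0.00 E0.7234

At z = 7.65 mm: the cube is present — its section is the full 10.5×4 rectangle. The outline is a single polygon with 4 vertices. Extrusion per mm of travel: 0.4 × 0.15 / (π × 0.875²) = 0.024945. Accumulating E over each segment gives final E = 0.7234.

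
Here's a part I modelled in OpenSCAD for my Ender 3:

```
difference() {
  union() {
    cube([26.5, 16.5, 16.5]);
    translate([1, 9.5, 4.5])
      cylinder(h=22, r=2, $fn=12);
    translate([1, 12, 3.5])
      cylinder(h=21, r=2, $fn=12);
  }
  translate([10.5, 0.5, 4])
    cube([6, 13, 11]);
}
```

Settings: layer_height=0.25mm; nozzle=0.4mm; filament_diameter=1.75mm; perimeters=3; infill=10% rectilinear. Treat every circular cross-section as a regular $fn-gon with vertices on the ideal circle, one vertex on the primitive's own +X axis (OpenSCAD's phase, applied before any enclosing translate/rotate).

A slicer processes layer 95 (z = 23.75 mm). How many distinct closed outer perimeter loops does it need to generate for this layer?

1

At z = 23.75 mm: the cube does not reach this height (z outside [0, 16.5]); the cylinder at (1, 9.5): section is a regular 12-gon, circumradius r=2; the r=2 cylinder at (1, 12) contributes a regular 12-gon of circumradius 2; Taking the union: the regions partially overlap (shared area 2.93 mm²), so overlapping operands fuse into one piece — 1 connected region; the cube at (10.5, 0.5) does not reach this height (z outside [4, 15]); Taking the first minus the rest: none of the subtracted shapes is present at this height, so the result so far is unchanged — 1 connected region. The result has 1 disconnected region.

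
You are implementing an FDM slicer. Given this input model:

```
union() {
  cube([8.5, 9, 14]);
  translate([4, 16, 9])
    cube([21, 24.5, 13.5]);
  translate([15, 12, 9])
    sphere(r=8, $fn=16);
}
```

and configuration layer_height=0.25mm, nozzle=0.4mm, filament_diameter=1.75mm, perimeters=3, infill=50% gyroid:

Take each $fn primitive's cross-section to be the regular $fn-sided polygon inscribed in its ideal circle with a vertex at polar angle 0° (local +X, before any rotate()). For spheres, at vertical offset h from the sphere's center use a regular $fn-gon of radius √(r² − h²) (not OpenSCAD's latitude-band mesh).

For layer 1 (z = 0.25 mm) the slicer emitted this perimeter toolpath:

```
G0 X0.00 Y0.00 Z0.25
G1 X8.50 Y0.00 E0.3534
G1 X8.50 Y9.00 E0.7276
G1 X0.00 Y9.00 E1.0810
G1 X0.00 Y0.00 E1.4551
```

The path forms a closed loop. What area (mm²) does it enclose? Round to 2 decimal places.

76.50 mm²

Apply the shoelace formula to the sequence of (X, Y) vertices; enclosed area = 76.50 mm².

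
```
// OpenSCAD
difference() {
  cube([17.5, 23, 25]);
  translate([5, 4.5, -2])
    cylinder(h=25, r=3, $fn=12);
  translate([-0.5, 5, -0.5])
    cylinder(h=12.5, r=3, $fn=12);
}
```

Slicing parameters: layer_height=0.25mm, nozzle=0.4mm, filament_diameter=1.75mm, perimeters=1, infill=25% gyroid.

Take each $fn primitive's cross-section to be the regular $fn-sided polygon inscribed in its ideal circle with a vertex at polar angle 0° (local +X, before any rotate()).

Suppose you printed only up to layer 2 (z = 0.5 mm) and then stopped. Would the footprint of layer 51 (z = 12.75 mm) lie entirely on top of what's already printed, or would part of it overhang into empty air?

Compare the two slices. At z = 0.5: the cube is present — its section is the full 17.5×23 rectangle (area 402.50 mm²); the r=3 cylinder at (5, 4.5) contributes a regular 12-gon of circumradius 3 (area = (12/2)·3.000²·sin(360°/12) = 27.00 mm²); the cylinder at (-0.5, 5): section is a regular 12-gon, circumradius r=3 (area = (12/2)·3.000²·sin(360°/12) = 27.00 mm²); Subtracting the remaining from the first: starting from the 17.5×23 cube (402.50 mm²), the r=3 cylinder at (5, 4.5) lies wholly inside it (removes its full 27.00 mm² and its 18.63 mm outline becomes a hole wall); the r=3 cylinder at (-0.5, 5) partially overlaps it — only the 10.13 mm² overlap (of its 27.00 mm²) is removed, clipping the outline — area = 365.37 mm². At z = 12.75: the cube (footprint 17.5×23) is included at this height (area 402.50 mm²); the cylinder at (5, 4.5): section is a regular 12-gon, circumradius r=3 (area = (12/2)·3.000²·sin(360°/12) = 27.00 mm²); the cylinder at (-0.5, 5) is absent (z outside [-0.5, 12]); After the difference (first − rest): starting from the 17.5×23 cube (402.50 mm²), the r=3 cylinder at (5, 4.5) lies wholly inside it (removes its full 27.00 mm² and its 18.63 mm outline becomes a hole wall) — area = 375.50 mm². Checking containment: at z = 12.75 the cross-section extends beyond the z = 0.5 cross-section by about 10.13 mm².

part overhangs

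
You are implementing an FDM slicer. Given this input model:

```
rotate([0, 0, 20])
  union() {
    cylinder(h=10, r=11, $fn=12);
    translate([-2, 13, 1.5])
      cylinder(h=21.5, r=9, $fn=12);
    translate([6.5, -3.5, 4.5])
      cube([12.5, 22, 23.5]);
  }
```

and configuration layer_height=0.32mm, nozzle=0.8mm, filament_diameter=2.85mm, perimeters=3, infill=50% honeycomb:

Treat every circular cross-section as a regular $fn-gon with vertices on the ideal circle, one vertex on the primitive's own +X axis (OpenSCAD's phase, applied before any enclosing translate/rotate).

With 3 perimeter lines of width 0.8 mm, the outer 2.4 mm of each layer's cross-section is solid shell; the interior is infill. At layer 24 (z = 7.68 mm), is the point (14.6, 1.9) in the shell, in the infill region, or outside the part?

At z = 7.68 mm: the r=11 cylinder contributes a regular 12-gon of circumradius 11; the r=9 cylinder at (-2, 13) contributes a regular 12-gon of circumradius 9; the 12.5×22 cube at (6.5, -3.5) contributes its full rectangle; Taking the union: the regions partially overlap (shared area 103.81 mm²), so overlapping operands fuse into one piece — 1 connected region with 1 hole; (rotated 20° about Z; rotation is an isometry so areas/perimeters/island counts are preserved). Overall, the cross-section is one region with 1 hole. Undo the 20° rotation: the query point maps to (14.369, -3.208) in the un-rotated model frame. The nearest boundary edge runs (19.00, -3.50)→(10.06, -3.50); distance from the point to it = 0.29 mm. The point is inside the cross-section, 0.29 mm from the nearest boundary — within the 2.4 mm shell band (3 × 0.8).

shell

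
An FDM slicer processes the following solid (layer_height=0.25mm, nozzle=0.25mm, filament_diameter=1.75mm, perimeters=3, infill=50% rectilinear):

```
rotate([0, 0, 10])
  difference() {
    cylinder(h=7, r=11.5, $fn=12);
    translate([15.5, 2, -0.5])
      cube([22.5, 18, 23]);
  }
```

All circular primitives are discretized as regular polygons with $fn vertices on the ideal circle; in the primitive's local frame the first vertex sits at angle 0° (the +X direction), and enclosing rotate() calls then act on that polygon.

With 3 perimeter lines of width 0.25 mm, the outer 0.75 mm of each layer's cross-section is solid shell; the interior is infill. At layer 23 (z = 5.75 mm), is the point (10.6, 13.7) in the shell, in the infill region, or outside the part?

At z = 5.75 mm: the cylinder: section is a regular 12-gon, circumradius r=11.5; the cube at (15.5, 2) (footprint 22.5×18) is included at this height; Subtracting the remaining from the first: starting from the r=11.5 cylinder, the 22.5×18 cube at (15.5, 2) misses the remaining region (no effect) — 1 connected region; (whole slice rotated 10° about Z — lengths, areas and connectivity unchanged). Overall, the cross-section is a single solid region. Undo the 10° rotation: the query point maps to (12.818, 11.651) in the un-rotated model frame. The nearest boundary edge runs (5.75, 9.96)→(9.96, 5.75); distance from the point to it = 6.19 mm. The point is not inside any of the regions above, so it lies outside the cross-section (6.19 mm from the nearest boundary).

outside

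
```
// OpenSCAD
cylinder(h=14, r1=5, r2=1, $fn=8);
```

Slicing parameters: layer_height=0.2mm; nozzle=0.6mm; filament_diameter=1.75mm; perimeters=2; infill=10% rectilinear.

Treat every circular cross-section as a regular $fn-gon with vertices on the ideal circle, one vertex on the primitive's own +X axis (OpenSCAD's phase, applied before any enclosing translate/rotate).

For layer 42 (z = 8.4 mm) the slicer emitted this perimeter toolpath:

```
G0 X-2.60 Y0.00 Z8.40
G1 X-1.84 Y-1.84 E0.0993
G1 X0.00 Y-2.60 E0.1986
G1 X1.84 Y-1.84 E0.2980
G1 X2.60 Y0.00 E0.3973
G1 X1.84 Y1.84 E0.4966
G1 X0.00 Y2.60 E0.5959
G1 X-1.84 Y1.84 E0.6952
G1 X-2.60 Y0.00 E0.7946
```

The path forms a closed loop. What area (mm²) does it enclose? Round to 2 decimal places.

Apply the shoelace formula to the sequence of (X, Y) vertices; enclosed area = 19.14 mm².

19.14 mm²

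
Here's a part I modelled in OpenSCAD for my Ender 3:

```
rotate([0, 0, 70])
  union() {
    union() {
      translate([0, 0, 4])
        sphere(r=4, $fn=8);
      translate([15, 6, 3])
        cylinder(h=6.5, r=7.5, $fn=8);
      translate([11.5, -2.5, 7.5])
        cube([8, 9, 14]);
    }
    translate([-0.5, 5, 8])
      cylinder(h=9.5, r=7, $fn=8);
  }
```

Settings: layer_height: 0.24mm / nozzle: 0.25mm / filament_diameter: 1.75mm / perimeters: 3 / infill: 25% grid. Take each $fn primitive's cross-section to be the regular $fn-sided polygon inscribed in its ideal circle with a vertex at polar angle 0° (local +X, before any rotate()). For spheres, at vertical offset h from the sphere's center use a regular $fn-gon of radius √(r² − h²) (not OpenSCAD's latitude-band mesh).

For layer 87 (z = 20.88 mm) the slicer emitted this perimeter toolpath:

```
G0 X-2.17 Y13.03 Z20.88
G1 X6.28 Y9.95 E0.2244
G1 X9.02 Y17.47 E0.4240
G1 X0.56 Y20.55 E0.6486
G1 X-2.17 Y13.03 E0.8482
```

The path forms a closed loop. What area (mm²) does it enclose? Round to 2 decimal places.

72.01 mm²

Apply the shoelace formula to the sequence of (X, Y) vertices; enclosed area = 72.01 mm².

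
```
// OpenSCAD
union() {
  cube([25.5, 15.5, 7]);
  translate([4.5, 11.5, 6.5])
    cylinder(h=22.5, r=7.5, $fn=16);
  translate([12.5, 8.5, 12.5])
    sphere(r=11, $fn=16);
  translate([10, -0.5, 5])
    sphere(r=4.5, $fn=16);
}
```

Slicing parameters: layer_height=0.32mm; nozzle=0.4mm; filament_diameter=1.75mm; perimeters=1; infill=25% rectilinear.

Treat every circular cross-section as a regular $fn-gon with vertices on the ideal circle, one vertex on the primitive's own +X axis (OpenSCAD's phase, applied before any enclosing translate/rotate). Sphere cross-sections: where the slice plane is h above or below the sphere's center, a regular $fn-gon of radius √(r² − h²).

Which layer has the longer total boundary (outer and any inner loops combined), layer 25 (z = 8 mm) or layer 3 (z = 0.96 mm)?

Layer 25 (z = 8): the cube does not reach this height (z outside [0, 7]); the cylinder at (4.5, 11.5): section is a regular 16-gon, circumradius r=7.5 (perimeter = 2·16·7.500·sin(180°/16) = 46.82 mm); the r=11 sphere at (12.5, 8.5) slices to a regular 16-gon of circumradius 10.037 (√(r²−h²) with h=4.5 from center) (perimeter = 2·16·10.037·sin(180°/16) = 62.66 mm); the r=4.5 sphere at (10, -0.5) contributes a regular 16-gon of circumradius √(4.5²−3²) = 3.354 (perimeter = 2·16·3.354·sin(180°/16) = 20.94 mm); Taking the union: the regions partially overlap (shared area 111.30 mm²), so the edge portions inside another operand are dropped and the merged outline is re-measured after clipping — boundary = 77.06 mm. So its perimeter = 77.06 mm. Layer 3 (z = 0.96): the cube (footprint 25.5×15.5) is included at this height (perimeter 82.00 mm); the cylinder at (4.5, 11.5) is not intersected at this z (z outside [6.5, 29]); the sphere at (12.5, 8.5) does not reach this height (|z−center|=11.540 > r=11); the r=4.5 sphere at (10, -0.5) contributes a regular 16-gon of circumradius √(4.5²−4.04²) = 1.982 (perimeter = 2·16·1.982·sin(180°/16) = 12.37 mm); Taking the union: the regions partially overlap (shared area 4.08 mm²), so the edge portions inside another operand are dropped and the merged outline is re-measured after clipping — boundary = 85.44 mm. So its perimeter = 85.44 mm. Layer 3 is larger (85.44 vs 77.06 mm).

layer 3 (z = 0.96 mm)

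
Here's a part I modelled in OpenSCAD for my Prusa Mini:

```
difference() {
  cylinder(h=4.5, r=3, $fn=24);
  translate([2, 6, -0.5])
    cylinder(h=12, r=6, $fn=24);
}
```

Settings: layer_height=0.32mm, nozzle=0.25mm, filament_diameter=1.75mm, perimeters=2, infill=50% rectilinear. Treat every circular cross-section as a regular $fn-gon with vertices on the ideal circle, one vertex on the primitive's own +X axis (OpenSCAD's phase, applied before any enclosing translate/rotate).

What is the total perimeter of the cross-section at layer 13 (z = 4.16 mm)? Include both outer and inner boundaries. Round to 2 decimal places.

17.37 mm

At z = 4.16 mm: the r=3 cylinder contributes a regular 24-gon of circumradius 3 (perimeter = 2·24·3.000·sin(180°/24) = 18.80 mm); the cylinder at (2, 6): section is a regular 24-gon, circumradius r=6 (perimeter = 2·24·6.000·sin(180°/24) = 37.59 mm); Subtracting the remaining from the first: starting from the r=3 cylinder, the r=6 cylinder at (2, 6) partially overlaps it — only the 10.44 mm² overlap (of its 111.81 mm²) is removed, clipping the outline — boundary = 17.37 mm. Overall, the cross-section is a single solid region. Total boundary length (outer) = 17.37 mm.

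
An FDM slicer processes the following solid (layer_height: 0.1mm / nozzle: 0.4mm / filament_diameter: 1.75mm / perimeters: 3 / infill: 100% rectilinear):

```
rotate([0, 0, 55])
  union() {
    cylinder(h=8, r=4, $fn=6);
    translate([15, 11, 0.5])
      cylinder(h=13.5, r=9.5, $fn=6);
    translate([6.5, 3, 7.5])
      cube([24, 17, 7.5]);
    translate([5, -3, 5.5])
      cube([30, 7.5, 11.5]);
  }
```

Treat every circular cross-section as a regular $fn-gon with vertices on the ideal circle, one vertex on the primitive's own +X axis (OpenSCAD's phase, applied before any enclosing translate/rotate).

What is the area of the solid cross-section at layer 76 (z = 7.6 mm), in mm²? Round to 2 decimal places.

At z = 7.6 mm: the r=4 cylinder contributes a regular 6-gon of circumradius 4 (area = (6/2)·4.000²·sin(360°/6) = 41.57 mm²); the r=9.5 cylinder at (15, 11) gives a regular 6-gon of circumradius 9.5 (constant along its height) (area = (6/2)·9.500²·sin(360°/6) = 234.48 mm²); the cube at (6.5, 3) is present — its section is the full 24×17 rectangle (area 408.00 mm²); the cube at (5, -3) is present — its section is the full 30×7.5 rectangle (area 225.00 mm²); Combining (union): the regions partially overlap — summed areas 909.05 mm² minus the doubly-counted overlap 268.74 mm² gives 640.30 mm² — area = 640.30 mm²; (rotated 55° about Z; rotation is an isometry so areas/perimeters/island counts are preserved). Overall, the cross-section has 2 separate islands. Net area = 640.30 mm².

640.30 mm²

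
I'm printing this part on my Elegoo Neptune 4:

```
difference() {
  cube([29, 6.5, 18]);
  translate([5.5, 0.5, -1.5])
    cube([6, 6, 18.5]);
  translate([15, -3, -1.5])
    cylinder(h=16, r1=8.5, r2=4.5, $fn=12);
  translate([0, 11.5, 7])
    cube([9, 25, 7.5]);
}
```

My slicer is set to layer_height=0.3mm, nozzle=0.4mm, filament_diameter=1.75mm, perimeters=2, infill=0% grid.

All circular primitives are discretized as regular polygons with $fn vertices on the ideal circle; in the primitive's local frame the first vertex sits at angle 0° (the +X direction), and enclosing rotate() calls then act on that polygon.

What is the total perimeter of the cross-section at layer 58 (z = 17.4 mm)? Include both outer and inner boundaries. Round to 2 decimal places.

71.00 mm

At z = 17.4 mm: the 29×6.5 cube contributes its full rectangle (perimeter 71.00 mm); the cube at (5.5, 0.5) does not reach this height (z outside [-1.5, 17]); the cone at (15, -3) does not reach this height (z outside [-1.5, 14.5]); the cube at (0, 11.5) is not intersected at this z (z outside [7, 14.5]); After the difference (first − rest): none of the subtracted shapes is present at this height, so the 29×6.5 cube is unchanged — boundary = 71.00 mm. Overall, the cross-section is a single solid region. Total boundary length (outer) = 71.00 mm.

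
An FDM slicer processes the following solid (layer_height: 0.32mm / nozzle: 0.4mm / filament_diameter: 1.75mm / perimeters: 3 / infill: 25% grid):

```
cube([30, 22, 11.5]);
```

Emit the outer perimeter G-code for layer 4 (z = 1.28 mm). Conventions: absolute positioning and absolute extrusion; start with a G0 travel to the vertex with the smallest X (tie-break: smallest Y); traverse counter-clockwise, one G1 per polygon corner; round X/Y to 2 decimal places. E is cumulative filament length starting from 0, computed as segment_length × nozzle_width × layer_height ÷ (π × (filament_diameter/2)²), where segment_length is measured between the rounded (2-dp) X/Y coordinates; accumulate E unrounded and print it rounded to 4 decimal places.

G0 X0.00 Y0.00 Z1.28
G1 X30.00 Y0.00 E1.5965
G1 X30.00 Y22.00 E2.7672
G1 X0.00 Y22.00 E4.3637
G1 X0.00 Y0.00 E5.5345

At z = 1.28 mm: the 30×22 cube contributes its full rectangle. The outline is a single polygon with 4 vertices. Extrusion per mm of travel: 0.4 × 0.32 / (π × 0.875²) = 0.053216. Accumulating E over each segment gives final E = 5.5345.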